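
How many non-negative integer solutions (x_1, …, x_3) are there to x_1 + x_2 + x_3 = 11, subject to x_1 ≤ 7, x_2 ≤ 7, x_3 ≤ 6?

43

Ignoring the caps, the number of non-negative solutions to x_1+…+x_3 = 11 is C(13,2) = 78.
Subtract solutions that violate a single cap (substitute x_i' = x_i − (cap_i+1)): x_1 ≥ 8 gives C(5,2) = 10; x_2 ≥ 8 gives C(5,2) = 10; x_3 ≥ 7 gives C(6,2) = 15. Together 35.
No two caps can be exceeded simultaneously, so the pair terms are all 0.
By inclusion–exclusion the count is 78 − 35 + 0 = 43.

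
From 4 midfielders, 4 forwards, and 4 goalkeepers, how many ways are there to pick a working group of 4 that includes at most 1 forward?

Split by how many forwards are chosen (0 through 1).
Sum: C(4,0)·C(8,4) + C(4,1)·C(8,3) = 70 + 224 = 294.

294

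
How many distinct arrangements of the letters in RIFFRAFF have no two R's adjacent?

There are 8!/(4!·2!) = 840 arrangements of RIFFRAFF in total.
Arrangements with the R's together: treat RR as one letter, giving (7)!/(4!) = 210.
Subtracting, 840 − 210 = 630 arrangements keep the R's apart.

630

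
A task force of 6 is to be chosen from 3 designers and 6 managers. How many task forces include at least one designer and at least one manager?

With no constraint there are C(9,6) = 84 possible selections.
Selections missing a whole group: no designers → C(6,6) = 1; no managers → C(3,6) = 0.
Both groups omitted at once is impossible, so 84 − 1 = 83.

83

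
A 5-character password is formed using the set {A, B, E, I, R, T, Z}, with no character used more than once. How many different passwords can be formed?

2520

Choose and order 5 of the 7 symbols: the first character has 7 options, the next 6, and so on down to 3.
7 × 6 × 5 × 4 × 3 = 2520.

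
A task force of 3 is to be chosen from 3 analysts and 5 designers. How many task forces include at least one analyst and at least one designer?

45

With no constraint there are C(8,3) = 56 possible selections.
Subtract selections that omit an entire group: no analysts → C(5,3) = 10; no designers → C(3,3) = 1.
Both groups omitted at once is impossible, so 56 − 11 = 45.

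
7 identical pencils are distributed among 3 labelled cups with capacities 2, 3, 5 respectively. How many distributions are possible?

Ignoring the caps, the number of non-negative solutions to x_1+…+x_3 = 7 is C(9,2) = 36.
Subtract solutions that violate a single cap (substitute x_i' = x_i − (cap_i+1)): x_1 ≥ 3 gives C(6,2) = 15; x_2 ≥ 4 gives C(5,2) = 10; x_3 ≥ 6 gives C(3,2) = 3. Together 28.
Add back pairs where two caps are both exceeded: 1 + 0 + 0 = 1.
By inclusion–exclusion the count is 36 − 28 + 1 = 9.

9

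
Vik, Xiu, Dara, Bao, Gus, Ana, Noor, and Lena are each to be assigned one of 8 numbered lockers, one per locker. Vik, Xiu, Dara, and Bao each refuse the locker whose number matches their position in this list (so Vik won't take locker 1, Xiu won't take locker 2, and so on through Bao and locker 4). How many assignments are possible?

24024

Let Aᵢ (for 1 ≤ i ≤ 4) be the placements that put person i in their forbidden locker. Any j of these fix j positions, leaving (8−j)! ways to fill the rest, and there are C(4,j) ways to pick which j.
By inclusion–exclusion, the number of valid placements is Σ_{j=0}^{4} (−1)^j C(4,j)·(8−j)!.
Computing: 40320 − 20160 + 4320 − 480 + 24 = 24024.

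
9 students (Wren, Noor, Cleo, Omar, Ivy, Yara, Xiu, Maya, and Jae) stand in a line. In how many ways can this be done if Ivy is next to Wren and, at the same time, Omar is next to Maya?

20160

Treat {Ivy,Wren} as one block (2 orders) and {Omar,Maya} as another (2 orders).
That leaves 7 units to arrange: 2 × 2 × 7! = 4 × 5040 = 20160.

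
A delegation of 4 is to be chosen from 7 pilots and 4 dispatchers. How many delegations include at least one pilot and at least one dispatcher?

294

With no constraint there are C(11,4) = 330 possible selections.
Selections missing a whole group: no pilots → C(4,4) = 1; no dispatchers → C(7,4) = 35.
Both groups omitted at once is impossible, so 330 − 36 = 294.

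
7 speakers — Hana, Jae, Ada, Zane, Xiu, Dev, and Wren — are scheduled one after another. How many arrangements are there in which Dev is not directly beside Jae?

3600

There are 7! = 5040 arrangements in all. If Dev and Jae are adjacent, merging them into one block gives 2·(6)! = 1440 arrangements.
So 5040 − 1440 = 3600 arrangements keep them apart.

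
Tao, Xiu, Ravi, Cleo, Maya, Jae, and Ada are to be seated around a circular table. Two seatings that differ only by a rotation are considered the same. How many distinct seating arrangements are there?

720

Fix one person's seat to break rotational symmetry; the remaining 6 people can be arranged in (6)! = 720 ways.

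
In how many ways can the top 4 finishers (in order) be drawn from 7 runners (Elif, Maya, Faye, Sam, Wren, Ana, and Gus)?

There are 7 choices for 1st place, 6 for 2nd, and so on down to 4 for position 4.
That gives 7 × 6 × 5 × 4 = 840.

840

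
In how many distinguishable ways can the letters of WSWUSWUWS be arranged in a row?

1260

The 9 letters of WSWUSWUWS have repeats: S appearing 3 times, U appearing twice, and W appearing 4 times.
So there are 9! / (4!·3!·2!) = 1260 distinguishable arrangements.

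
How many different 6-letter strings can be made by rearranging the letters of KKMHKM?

60

The 6 letters of KKMHKM have repeats: K appearing 3 times and M appearing twice.
So there are 6! / (3!·2!) = 60 distinguishable arrangements.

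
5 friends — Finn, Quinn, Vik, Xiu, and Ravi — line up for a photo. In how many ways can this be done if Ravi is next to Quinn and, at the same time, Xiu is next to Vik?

24

Treat {Ravi,Quinn} as one block (2 orders) and {Xiu,Vik} as another (2 orders).
That leaves 3 units to arrange: 2 × 2 × 3! = 4 × 6 = 24.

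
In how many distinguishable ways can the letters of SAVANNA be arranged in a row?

SAVANNA has 7 letters with A appearing 3 times and N appearing twice.
So there are 7! / (3!·2!) = 420 distinguishable arrangements.

420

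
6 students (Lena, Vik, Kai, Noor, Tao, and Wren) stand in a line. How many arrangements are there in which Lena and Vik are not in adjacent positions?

There are 6! = 720 arrangements in all. If Lena and Vik are adjacent, merging them into one block gives 2·(5)! = 240 arrangements.
Complementary counting: 720 − 240 = 480.

480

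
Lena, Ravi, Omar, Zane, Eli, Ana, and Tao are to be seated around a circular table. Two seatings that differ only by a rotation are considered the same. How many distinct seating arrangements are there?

720

Fix one person's seat to break rotational symmetry; the remaining 6 people can be arranged in (6)! = 720 ways.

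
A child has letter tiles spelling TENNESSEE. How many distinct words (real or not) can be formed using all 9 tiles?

The 9 letters of TENNESSEE have repeats: E appearing 4 times, N appearing twice, and S appearing twice.
The number of distinct arrangements is 9!/(4!·2!·2!) = 362880/96 = 3780.

3780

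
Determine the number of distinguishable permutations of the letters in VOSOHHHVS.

Letter multiplicities in VOSOHHHVS: H×3, O×2, S×2, V×2.
So there are 9! / (3!·2!·2!·2!) = 7560 distinguishable arrangements.

7560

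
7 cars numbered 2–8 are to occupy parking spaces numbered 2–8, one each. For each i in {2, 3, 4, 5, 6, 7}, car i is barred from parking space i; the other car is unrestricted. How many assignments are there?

Let Aᵢ (for 2 ≤ i ≤ 7) be the placements that put car i in its forbidden parking space. Any j of these fix j positions, leaving (7−j)! ways to fill the rest, and there are C(6,j) ways to pick which j.
By inclusion–exclusion, the number of valid placements is Σ_{j=0}^{6} (−1)^j C(6,j)·(7−j)!.
Computing: 5040 − 4320 + 1800 − 480 + 90 − 12 + 1 = 2119.

2119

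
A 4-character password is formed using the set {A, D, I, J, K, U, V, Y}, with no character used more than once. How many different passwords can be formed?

1680

With no repetition, fill the 4 characters in order: 8 choices, then 7, down to 5.
That product is 8 × 7 × 6 × 5 = 1680.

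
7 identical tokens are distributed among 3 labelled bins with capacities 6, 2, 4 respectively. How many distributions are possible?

Without the upper bounds there are C(9,2) = 36 ways to split 7 among 3 bins.
Subtract solutions that violate a single cap (substitute x_i' = x_i − (cap_i+1)): x_1 ≥ 7 gives C(2,2) = 1; x_2 ≥ 3 gives C(6,2) = 15; x_3 ≥ 5 gives C(4,2) = 6. Together 22.
No two caps can be exceeded simultaneously, so the pair terms are all 0.
By inclusion–exclusion the count is 36 − 22 + 0 = 14.

14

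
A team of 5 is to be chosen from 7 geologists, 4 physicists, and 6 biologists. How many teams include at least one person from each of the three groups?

With no constraint there are C(17,5) = 6188 possible selections.
Subtract selections that omit an entire group: no geologists → C(10,5) = 252; no physicists → C(13,5) = 1287; no biologists → C(11,5) = 462.
Add back selections omitting two groups (i.e. drawn from a single group): C(7,5) + C(4,5) + C(6,5) = 27.
By inclusion–exclusion: 6188 − 2001 + 27 = 4214.

4214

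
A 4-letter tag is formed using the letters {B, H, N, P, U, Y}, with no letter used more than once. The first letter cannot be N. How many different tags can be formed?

300

The first letter has 6−1 = 5 choices (anything except N).
The remaining 3 letters are filled from the other 5 symbols without repetition: 5 × 4 × 3 = 60.
Total: 5 × 60 = 300.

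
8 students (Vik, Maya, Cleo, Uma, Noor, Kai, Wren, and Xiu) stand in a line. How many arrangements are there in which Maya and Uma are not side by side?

There are 8! = 40320 arrangements in all. If Maya and Uma are adjacent, merging them into one block gives 2·(7)! = 10080 arrangements.
Complementary counting: 40320 − 10080 = 30240.

30240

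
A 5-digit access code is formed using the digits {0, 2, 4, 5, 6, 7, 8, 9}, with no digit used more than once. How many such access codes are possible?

With no repetition, fill the 5 digits in order: 8 choices, then 7, down to 4.
8 × 7 × 6 × 5 × 4 = 6720.

6720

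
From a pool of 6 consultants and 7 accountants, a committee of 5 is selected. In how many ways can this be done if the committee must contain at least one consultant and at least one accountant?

1260

Total 5-person selections from all 13: C(13,5) = 1287.
Selections missing a whole group: no consultants → C(7,5) = 21; no accountants → C(6,5) = 6.
Both groups omitted at once is impossible, so 1287 − 27 = 1260.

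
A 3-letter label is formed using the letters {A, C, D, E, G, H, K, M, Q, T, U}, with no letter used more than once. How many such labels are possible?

Choose and order 3 of the 11 symbols: the first letter has 11 options, the next 10, then 9.
11 × 10 × 9 = 990.

990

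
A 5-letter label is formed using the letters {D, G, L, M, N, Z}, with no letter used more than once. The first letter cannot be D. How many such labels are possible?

The first letter has 6−1 = 5 choices (anything except D).
The remaining 4 letters are filled from the other 5 symbols without repetition: 5 × 4 × 3 × 2 = 120.
Total: 5 × 120 = 600.

600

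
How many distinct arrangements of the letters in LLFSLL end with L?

20

Fix L in the last position and arrange the remaining 5 letters.
Those 5 letters have L appearing 3 times, giving (5)!/(3!) = 20.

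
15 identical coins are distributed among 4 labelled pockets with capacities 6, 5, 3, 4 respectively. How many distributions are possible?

20

Ignoring the caps, the number of non-negative solutions to x_1+…+x_4 = 15 is C(18,3) = 816.
Subtract solutions that violate a single cap (substitute x_i' = x_i − (cap_i+1)): x_1 ≥ 7 gives C(11,3) = 165; x_2 ≥ 6 gives C(12,3) = 220; x_3 ≥ 4 gives C(14,3) = 364; x_4 ≥ 5 gives C(13,3) = 286. Together 1035.
Add back pairs where two caps are both exceeded: 10 + 35 + 20 + 56 + 35 + 84 = 240.
Subtract triples: 0 + 0 + 0 + 1 = 1.
By inclusion–exclusion the count is 816 − 1035 + 240 − 1 = 20.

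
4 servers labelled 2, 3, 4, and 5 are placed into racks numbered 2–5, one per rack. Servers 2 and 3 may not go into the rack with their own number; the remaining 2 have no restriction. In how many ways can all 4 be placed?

14

Let Aᵢ (for i ∈ {2, 3}) be the placements that put server i in its forbidden rack. Any j of these fix j positions, leaving (4−j)! ways to fill the rest, and there are C(2,j) ways to pick which j.
By inclusion–exclusion, the number of valid placements is Σ_{j=0}^{2} (−1)^j C(2,j)·(4−j)!.
Computing: 24 − 12 + 2 = 14.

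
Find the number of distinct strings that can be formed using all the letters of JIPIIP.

JIPIIP has 6 letters with I appearing 3 times and P appearing twice.
So there are 6! / (3!·2!) = 60 distinguishable arrangements.

60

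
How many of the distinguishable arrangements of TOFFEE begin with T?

30

Fix T in the first position and arrange the remaining 5 letters.
Those 5 letters have E appearing twice and F appearing twice, giving (5)!/(2!·2!) = 30.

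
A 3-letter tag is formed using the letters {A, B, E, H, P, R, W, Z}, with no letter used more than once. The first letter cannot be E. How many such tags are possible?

294

The first letter has 8−1 = 7 choices (anything except E).
The remaining 2 letters are filled from the other 7 symbols without repetition: 7 × 6 = 42.
Total: 7 × 42 = 294.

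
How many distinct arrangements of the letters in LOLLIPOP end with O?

420

Fix O in the last position and arrange the remaining 7 letters.
Those 7 letters have L appearing 3 times and P appearing twice, giving (7)!/(3!·2!) = 420.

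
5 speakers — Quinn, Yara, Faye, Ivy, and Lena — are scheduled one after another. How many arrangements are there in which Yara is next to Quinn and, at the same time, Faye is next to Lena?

Treat {Yara,Quinn} as one block (2 orders) and {Faye,Lena} as another (2 orders).
That leaves 3 units to arrange: 2 × 2 × 3! = 4 × 6 = 24.

24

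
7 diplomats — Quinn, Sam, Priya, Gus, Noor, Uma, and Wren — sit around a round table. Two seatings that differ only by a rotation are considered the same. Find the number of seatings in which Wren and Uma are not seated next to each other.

All circular seatings of 7 people number (6)! = 720.
Those with Wren next to Uma: fuse the pair into one unit and seat 6 units around a circle — 2·(5)! = 240.
Subtracting, 720 − 240 = 480.

480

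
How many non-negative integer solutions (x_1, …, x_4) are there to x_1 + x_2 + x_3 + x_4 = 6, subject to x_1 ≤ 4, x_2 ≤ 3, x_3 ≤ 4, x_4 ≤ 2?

Ignoring the caps, the number of non-negative solutions to x_1+…+x_4 = 6 is C(9,3) = 84.
Subtract solutions that violate a single cap (substitute x_i' = x_i − (cap_i+1)): x_1 ≥ 5 gives C(4,3) = 4; x_2 ≥ 4 gives C(5,3) = 10; x_3 ≥ 5 gives C(4,3) = 4; x_4 ≥ 3 gives C(6,3) = 20. Together 38.
No two caps can be exceeded simultaneously, so the pair terms are all 0.
By inclusion–exclusion the count is 84 − 38 + 0 = 46.

46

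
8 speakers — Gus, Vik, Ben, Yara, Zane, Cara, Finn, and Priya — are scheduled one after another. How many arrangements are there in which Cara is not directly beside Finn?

There are 8! = 40320 arrangements in all. If Cara and Finn are adjacent, merging them into one block gives 2·(7)! = 10080 arrangements.
Complementary counting: 40320 − 10080 = 30240.

30240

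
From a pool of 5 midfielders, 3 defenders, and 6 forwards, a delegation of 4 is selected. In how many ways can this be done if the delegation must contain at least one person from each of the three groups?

495

Unrestricted: C(14,4) = 1001 ways to pick any 4 of the 14.
Selections missing a whole group: no midfielders → C(9,4) = 126; no defenders → C(11,4) = 330; no forwards → C(8,4) = 70.
Add back selections omitting two groups (i.e. drawn from a single group): C(5,4) + C(3,4) + C(6,4) = 20.
By inclusion–exclusion: 1001 − 526 + 20 = 495.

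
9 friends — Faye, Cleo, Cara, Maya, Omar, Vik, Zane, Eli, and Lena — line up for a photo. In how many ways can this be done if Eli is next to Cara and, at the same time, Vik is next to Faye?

Treat {Eli,Cara} as one block (2 orders) and {Vik,Faye} as another (2 orders).
That leaves 7 units to arrange: 2 × 2 × 7! = 4 × 5040 = 20160.

20160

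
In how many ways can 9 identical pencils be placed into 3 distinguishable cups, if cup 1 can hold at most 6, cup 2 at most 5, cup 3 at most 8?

By stars and bars, unrestricted non-negative solutions to x_1+…+x_3 = 9 number C(9+2,2) = 55.
Subtract solutions that violate a single cap (substitute x_i' = x_i − (cap_i+1)): x_1 ≥ 7 gives C(4,2) = 6; x_2 ≥ 6 gives C(5,2) = 10; x_3 ≥ 9 gives C(2,2) = 1. Together 17.
No two caps can be exceeded simultaneously, so the pair terms are all 0.
By inclusion–exclusion the count is 55 − 17 + 0 = 38.

38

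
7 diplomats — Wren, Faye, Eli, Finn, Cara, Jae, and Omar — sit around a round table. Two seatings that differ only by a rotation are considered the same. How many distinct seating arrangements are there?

Seat Wren anywhere (absorbing the rotational symmetry), then permute the other 6: (6)! = 720.

720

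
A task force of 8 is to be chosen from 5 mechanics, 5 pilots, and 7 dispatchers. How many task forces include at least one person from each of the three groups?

23275

Unrestricted: C(17,8) = 24310 ways to pick any 8 of the 17.
Subtract selections that omit an entire group: no mechanics → C(12,8) = 495; no pilots → C(12,8) = 495; no dispatchers → C(10,8) = 45.
Add back selections omitting two groups (i.e. drawn from a single group): C(5,8) + C(5,8) + C(7,8) = 0.
By inclusion–exclusion: 24310 − 1035 + 0 = 23275.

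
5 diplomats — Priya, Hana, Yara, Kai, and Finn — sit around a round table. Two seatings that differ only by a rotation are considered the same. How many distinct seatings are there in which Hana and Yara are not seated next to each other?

12

Without the restriction there are (4)! = 24 seatings.
Seatings with Hana beside Yara: treat them as a block with 2 internal orders, giving 2 × (3)! = 12.
Subtracting, 24 − 12 = 12.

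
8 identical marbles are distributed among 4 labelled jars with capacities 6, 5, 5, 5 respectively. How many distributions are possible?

131

Ignoring the caps, the number of non-negative solutions to x_1+…+x_4 = 8 is C(11,3) = 165.
Subtract solutions that violate a single cap (substitute x_i' = x_i − (cap_i+1)): x_1 ≥ 7 gives C(4,3) = 4; x_2 ≥ 6 gives C(5,3) = 10; x_3 ≥ 6 gives C(5,3) = 10; x_4 ≥ 6 gives C(5,3) = 10. Together 34.
No two caps can be exceeded simultaneously, so the pair terms are all 0.
By inclusion–exclusion the count is 165 − 34 + 0 = 131.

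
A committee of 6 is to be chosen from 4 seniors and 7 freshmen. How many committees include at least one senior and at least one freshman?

455

Total 6-person selections from all 11: C(11,6) = 462.
Subtract selections that omit an entire group: no seniors → C(7,6) = 7; no freshmen → C(4,6) = 0.
Both groups omitted at once is impossible, so 462 − 7 = 455.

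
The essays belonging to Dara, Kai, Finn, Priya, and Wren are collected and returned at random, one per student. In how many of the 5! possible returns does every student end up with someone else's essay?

This is the derangement count D_5: permutations of 5 items with no fixed point.
By inclusion–exclusion this is Σ_{j=0}^{5} (−1)^j C(5,j)·(5−j)!.
Computing: 120 − 120 + 60 − 20 + 5 − 1 = 44.

44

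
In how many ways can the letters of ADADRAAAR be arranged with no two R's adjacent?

There are 9!/(5!·2!·2!) = 756 arrangements of ADADRAAAR in total.
Arrangements with the R's together: treat RR as one letter, giving (8)!/(5!·2!) = 168.
Hence 756 − 168 = 588.

588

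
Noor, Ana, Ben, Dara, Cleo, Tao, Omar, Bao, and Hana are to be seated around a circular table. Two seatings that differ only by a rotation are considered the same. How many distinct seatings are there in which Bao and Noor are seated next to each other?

10080

Glue Bao and Noor into a block (2 internal orders). Seating 8 units around a circle gives (7)! arrangements.
So 2 × (7)! = 2 × 5040 = 10080.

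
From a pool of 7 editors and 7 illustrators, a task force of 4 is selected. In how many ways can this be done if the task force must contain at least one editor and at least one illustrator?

Total 4-person selections from all 14: C(14,4) = 1001.
Subtract selections that omit an entire group: no editors → C(7,4) = 35; no illustrators → C(7,4) = 35.
Both groups omitted at once is impossible, so 1001 − 70 = 931.

931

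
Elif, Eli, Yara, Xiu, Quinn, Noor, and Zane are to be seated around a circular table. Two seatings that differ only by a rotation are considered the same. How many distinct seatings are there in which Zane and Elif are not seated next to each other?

Without the restriction there are (6)! = 720 seatings.
Those with Zane next to Elif: fuse the pair into one unit and seat 6 units around a circle — 2·(5)! = 240.
Subtracting, 720 − 240 = 480.

480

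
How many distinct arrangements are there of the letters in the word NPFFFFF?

The 7 letters of NPFFFFF have repeats: F appearing 5 times.
The number of distinct arrangements is 7!/(5!) = 5040/120 = 42.

42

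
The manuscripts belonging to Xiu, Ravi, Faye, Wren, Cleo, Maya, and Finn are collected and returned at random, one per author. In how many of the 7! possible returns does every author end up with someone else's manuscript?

1854

Count assignments avoiding every fixed point. For any j of the 7 authors fixed to their own manuscript, the other 7−j can be arranged in (7−j)! ways.
By inclusion–exclusion this is Σ_{j=0}^{7} (−1)^j C(7,j)·(7−j)!.
Computing: 5040 − 5040 + 2520 − 840 + 210 − 42 + 7 − 1 = 1854.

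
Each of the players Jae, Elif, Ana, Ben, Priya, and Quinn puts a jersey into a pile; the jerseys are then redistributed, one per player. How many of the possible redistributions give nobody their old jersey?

265

Let Aᵢ be the assignments in which player i gets their old jersey. We want the size of the complement of A₁∪…∪A_6.
By inclusion–exclusion this is Σ_{j=0}^{6} (−1)^j C(6,j)·(6−j)!.
Computing: 720 − 720 + 360 − 120 + 30 − 6 + 1 = 265.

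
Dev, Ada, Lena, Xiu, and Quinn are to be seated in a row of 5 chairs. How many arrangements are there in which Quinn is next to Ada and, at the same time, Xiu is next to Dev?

Treat {Quinn,Ada} as one block (2 orders) and {Xiu,Dev} as another (2 orders).
That leaves 3 units to arrange: 2 × 2 × 3! = 4 × 6 = 24.

24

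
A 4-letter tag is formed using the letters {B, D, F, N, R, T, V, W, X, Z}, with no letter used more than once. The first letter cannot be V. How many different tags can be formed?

The first letter has 10−1 = 9 choices (anything except V).
The remaining 3 letters are filled from the other 9 symbols without repetition: 9 × 8 × 7 = 504.
Total: 9 × 504 = 4536.

4536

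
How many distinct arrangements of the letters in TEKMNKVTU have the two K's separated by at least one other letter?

70560

There are 9!/(2!·2!) = 90720 arrangements of TEKMNKVTU in total.
Arrangements with the K's together: treat KK as one letter, giving (8)!/(2!) = 20160.
Hence 90720 − 20160 = 70560.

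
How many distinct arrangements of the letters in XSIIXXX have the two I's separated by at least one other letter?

There are 7!/(4!·2!) = 105 arrangements of XSIIXXX in total.
If the two I's are adjacent, glue them into one block, leaving 6 items to arrange: (6)!/(4!) = 30 ways.
Subtracting, 105 − 30 = 75 arrangements keep the I's apart.

75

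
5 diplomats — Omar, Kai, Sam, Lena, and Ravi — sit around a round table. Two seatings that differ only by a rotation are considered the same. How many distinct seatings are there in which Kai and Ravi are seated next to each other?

Treat {Kai, Ravi} as one unit (2 internal orders) and seat the resulting 4 units around the table: (3)! circular arrangements.
So 2 × (3)! = 2 × 6 = 12.

12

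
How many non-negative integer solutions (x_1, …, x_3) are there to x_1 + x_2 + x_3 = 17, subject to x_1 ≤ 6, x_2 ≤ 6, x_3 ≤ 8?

10

Without the upper bounds there are C(19,2) = 171 ways to split 17 among 3 variables.
Subtract solutions that violate a single cap (substitute x_i' = x_i − (cap_i+1)): x_1 ≥ 7 gives C(12,2) = 66; x_2 ≥ 7 gives C(12,2) = 66; x_3 ≥ 9 gives C(10,2) = 45. Together 177.
Add back pairs where two caps are both exceeded: 10 + 3 + 3 = 16.
By inclusion–exclusion the count is 171 − 177 + 16 = 10.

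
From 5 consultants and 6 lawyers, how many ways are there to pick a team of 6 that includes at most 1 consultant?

31

Split by how many consultants are chosen (0 through 1).
Sum: C(5,0)·C(6,6) + C(5,1)·C(6,5) = 1 + 30 = 31.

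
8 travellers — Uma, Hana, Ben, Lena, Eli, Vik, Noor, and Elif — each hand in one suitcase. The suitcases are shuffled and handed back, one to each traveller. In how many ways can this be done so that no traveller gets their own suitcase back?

14833

Let Aᵢ be the assignments in which traveller i gets their own suitcase. We want the size of the complement of A₁∪…∪A_8.
By inclusion–exclusion this is Σ_{j=0}^{8} (−1)^j C(8,j)·(8−j)!.
Computing: 40320 − 40320 + 20160 − 6720 + 1680 − 336 + 56 − 8 + 1 = 14833.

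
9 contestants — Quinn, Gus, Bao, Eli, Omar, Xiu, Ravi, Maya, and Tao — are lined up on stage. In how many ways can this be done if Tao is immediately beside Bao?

80640

Treat {Tao, Bao} as a single unit. There are 8 units to order, and the pair itself can be ordered 2 ways.
So the count is 2·(8)! = 80640.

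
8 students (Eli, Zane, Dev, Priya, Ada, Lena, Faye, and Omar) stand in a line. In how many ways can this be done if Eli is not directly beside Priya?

Of the 8! = 40320 arrangements, those with Eli and Priya adjacent number 2 × 7! = 10080 (treat the pair as a block with 2 internal orders).
Complementary counting: 40320 − 10080 = 30240.

30240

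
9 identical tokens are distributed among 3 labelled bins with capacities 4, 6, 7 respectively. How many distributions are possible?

Ignoring the caps, the number of non-negative solutions to x_1+…+x_3 = 9 is C(11,2) = 55.
Subtract solutions that violate a single cap (substitute x_i' = x_i − (cap_i+1)): x_1 ≥ 5 gives C(6,2) = 15; x_2 ≥ 7 gives C(4,2) = 6; x_3 ≥ 8 gives C(3,2) = 3. Together 24.
No two caps can be exceeded simultaneously, so the pair terms are all 0.
By inclusion–exclusion the count is 55 − 24 + 0 = 31.

31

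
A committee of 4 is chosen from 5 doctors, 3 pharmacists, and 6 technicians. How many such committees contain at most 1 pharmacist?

Split by how many pharmacists are chosen (0 through 1).
Sum: C(3,0)·C(11,4) + C(3,1)·C(11,3) = 330 + 495 = 825.

825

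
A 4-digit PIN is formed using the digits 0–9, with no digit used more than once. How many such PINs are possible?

5040

With no repetition, fill the 4 digits in order: 10 choices, then 9, down to 7.
That product is 10 × 9 × 8 × 7 = 5040.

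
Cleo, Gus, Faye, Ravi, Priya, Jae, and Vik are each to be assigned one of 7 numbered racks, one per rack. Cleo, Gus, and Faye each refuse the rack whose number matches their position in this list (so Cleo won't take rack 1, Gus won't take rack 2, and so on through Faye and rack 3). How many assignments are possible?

Let Aᵢ (for i ∈ {1, 2, 3}) be the placements that put person i in their forbidden rack. Any j of these fix j positions, leaving (7−j)! ways to fill the rest, and there are C(3,j) ways to pick which j.
By inclusion–exclusion, the number of valid placements is Σ_{j=0}^{3} (−1)^j C(3,j)·(7−j)!.
Computing: 5040 − 2160 + 360 − 24 = 3216.

3216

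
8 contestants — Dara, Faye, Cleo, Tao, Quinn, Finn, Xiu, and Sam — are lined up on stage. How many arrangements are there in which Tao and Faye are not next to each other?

There are 8! = 40320 arrangements in all. If Tao and Faye are adjacent, merging them into one block gives 2·(7)! = 10080 arrangements.
So 40320 − 10080 = 30240 arrangements keep them apart.

30240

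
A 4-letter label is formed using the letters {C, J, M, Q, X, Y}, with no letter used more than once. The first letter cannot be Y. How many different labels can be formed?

The first letter has 6−1 = 5 choices (anything except Y).
The remaining 3 letters are filled from the other 5 symbols without repetition: 5 × 4 × 3 = 60.
Total: 5 × 60 = 300.

300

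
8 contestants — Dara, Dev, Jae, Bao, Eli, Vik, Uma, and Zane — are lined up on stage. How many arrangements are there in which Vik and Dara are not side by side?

There are 8! = 40320 arrangements in all. If Vik and Dara are adjacent, merging them into one block gives 2·(7)! = 10080 arrangements.
So 40320 − 10080 = 30240 arrangements keep them apart.

30240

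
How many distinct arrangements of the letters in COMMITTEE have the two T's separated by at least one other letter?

Total arrangements of COMMITTEE: 9!/(2!·2!·2!) = 45360.
Arrangements with the T's together: treat TT as one letter, giving (8)!/(2!·2!) = 10080.
Subtracting, 45360 − 10080 = 35280 arrangements keep the T's apart.

35280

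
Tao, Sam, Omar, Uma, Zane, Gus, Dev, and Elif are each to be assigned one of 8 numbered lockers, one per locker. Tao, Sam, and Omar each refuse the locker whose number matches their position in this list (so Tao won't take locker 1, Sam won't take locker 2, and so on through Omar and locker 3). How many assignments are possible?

27240

Let Aᵢ (for i ∈ {1, 2, 3}) be the placements that put person i in their forbidden locker. Any j of these fix j positions, leaving (8−j)! ways to fill the rest, and there are C(3,j) ways to pick which j.
By inclusion–exclusion, the number of valid placements is Σ_{j=0}^{3} (−1)^j C(3,j)·(8−j)!.
Computing: 40320 − 15120 + 2160 − 120 = 27240.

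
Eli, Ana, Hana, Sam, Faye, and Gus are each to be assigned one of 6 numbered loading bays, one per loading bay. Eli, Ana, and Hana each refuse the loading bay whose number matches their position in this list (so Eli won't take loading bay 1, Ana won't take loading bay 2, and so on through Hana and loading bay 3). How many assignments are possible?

Let Aᵢ (for i ∈ {1, 2, 3}) be the placements that put person i in their forbidden loading bay. Any j of these fix j positions, leaving (6−j)! ways to fill the rest, and there are C(3,j) ways to pick which j.
By inclusion–exclusion, the number of valid placements is Σ_{j=0}^{3} (−1)^j C(3,j)·(6−j)!.
Computing: 720 − 360 + 72 − 6 = 426.

426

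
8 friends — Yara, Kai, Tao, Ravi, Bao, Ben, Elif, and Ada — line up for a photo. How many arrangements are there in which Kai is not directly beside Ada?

Of the 8! = 40320 arrangements, those with Kai and Ada adjacent number 2 × 7! = 10080 (treat the pair as a block with 2 internal orders).
Complementary counting: 40320 − 10080 = 30240.

30240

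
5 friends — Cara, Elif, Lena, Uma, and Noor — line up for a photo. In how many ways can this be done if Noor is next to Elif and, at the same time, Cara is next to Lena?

24

Treat {Noor,Elif} as one block (2 orders) and {Cara,Lena} as another (2 orders).
That leaves 3 units to arrange: 2 × 2 × 3! = 4 × 6 = 24.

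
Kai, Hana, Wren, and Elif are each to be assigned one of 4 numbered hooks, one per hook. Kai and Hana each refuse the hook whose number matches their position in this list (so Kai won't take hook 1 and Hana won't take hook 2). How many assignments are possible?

Let Aᵢ (for i ∈ {1, 2}) be the placements that put person i in their forbidden hook. Any j of these fix j positions, leaving (4−j)! ways to fill the rest, and there are C(2,j) ways to pick which j.
By inclusion–exclusion, the number of valid placements is Σ_{j=0}^{2} (−1)^j C(2,j)·(4−j)!.
Computing: 24 − 12 + 2 = 14.

14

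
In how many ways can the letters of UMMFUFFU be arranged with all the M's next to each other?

140

Treat the 2 copies of M as a single block. The multiset to arrange is then {MM, F, F, F, U, U, U}, 7 items in all.
That gives (7)!/(3!·3!) = 140 arrangements.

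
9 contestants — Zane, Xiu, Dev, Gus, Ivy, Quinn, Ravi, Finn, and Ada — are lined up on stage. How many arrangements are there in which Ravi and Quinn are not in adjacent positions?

There are 9! = 362880 arrangements in all. If Ravi and Quinn are adjacent, merging them into one block gives 2·(8)! = 80640 arrangements.
So 362880 − 80640 = 282240 arrangements keep them apart.

282240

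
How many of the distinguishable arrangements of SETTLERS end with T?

Fix T in the last position and arrange the remaining 7 letters.
Those 7 letters have E appearing twice and S appearing twice, giving (7)!/(2!·2!) = 1260.

1260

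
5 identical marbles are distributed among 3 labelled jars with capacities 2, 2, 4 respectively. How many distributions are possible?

8

Ignoring the caps, the number of non-negative solutions to x_1+…+x_3 = 5 is C(7,2) = 21.
Subtract solutions that violate a single cap (substitute x_i' = x_i − (cap_i+1)): x_1 ≥ 3 gives C(4,2) = 6; x_2 ≥ 3 gives C(4,2) = 6; x_3 ≥ 5 gives C(2,2) = 1. Together 13.
No two caps can be exceeded simultaneously, so the pair terms are all 0.
By inclusion–exclusion the count is 21 − 13 + 0 = 8.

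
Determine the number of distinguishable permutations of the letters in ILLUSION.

The 8 letters of ILLUSION have repeats: I appearing twice and L appearing twice.
So there are 8! / (2!·2!) = 10080 distinguishable arrangements.

10080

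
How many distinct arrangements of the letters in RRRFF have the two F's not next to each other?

There are 5!/(3!·2!) = 10 arrangements of RRRFF in total.
If the two F's are adjacent, glue them into one block, leaving 4 items to arrange: (4)!/(3!) = 4 ways.
Subtracting, 10 − 4 = 6 arrangements keep the F's apart.

6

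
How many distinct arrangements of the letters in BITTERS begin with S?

With the first slot taken by S, it remains to arrange the other 6 letters (BITTER).
Those 6 letters have T appearing twice, giving (6)!/(2!) = 360.

360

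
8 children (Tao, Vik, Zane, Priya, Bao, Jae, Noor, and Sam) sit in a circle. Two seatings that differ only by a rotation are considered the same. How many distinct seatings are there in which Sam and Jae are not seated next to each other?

All circular seatings of 8 people number (7)! = 5040.
Seatings with Sam beside Jae: treat them as a block with 2 internal orders, giving 2 × (6)! = 1440.
Subtracting, 5040 − 1440 = 3600.

3600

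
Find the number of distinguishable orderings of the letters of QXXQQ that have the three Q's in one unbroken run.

3

Treat the 3 copies of Q as a single block. The multiset to arrange is then {QQQ, X, X}, 3 items in all.
That gives (3)!/(2!) = 3 arrangements.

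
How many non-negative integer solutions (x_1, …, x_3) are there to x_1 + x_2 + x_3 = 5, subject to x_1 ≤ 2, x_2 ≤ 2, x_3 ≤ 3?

6

Without the upper bounds there are C(7,2) = 21 ways to split 5 among 3 variables.
Subtract solutions that violate a single cap (substitute x_i' = x_i − (cap_i+1)): x_1 ≥ 3 gives C(4,2) = 6; x_2 ≥ 3 gives C(4,2) = 6; x_3 ≥ 4 gives C(3,2) = 3. Together 15.
No two caps can be exceeded simultaneously, so the pair terms are all 0.
By inclusion–exclusion the count is 21 − 15 + 0 = 6.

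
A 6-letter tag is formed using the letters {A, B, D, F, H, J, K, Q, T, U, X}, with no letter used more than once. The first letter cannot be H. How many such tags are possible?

302400

The first letter has 11−1 = 10 choices (anything except H).
The remaining 5 letters are filled from the other 10 symbols without repetition: 10 × 9 × 8 × 7 × 6 = 30240.
Total: 10 × 30240 = 302400.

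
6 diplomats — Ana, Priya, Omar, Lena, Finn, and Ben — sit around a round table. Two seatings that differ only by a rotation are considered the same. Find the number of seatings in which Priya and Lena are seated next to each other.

Treat {Priya, Lena} as one unit (2 internal orders) and seat the resulting 5 units around the table: (4)! circular arrangements.
So 2 × (4)! = 2 × 24 = 48.

48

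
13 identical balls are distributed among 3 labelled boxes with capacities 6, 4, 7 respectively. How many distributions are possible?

Without the upper bounds there are C(15,2) = 105 ways to split 13 among 3 boxes.
Subtract solutions that violate a single cap (substitute x_i' = x_i − (cap_i+1)): x_1 ≥ 7 gives C(8,2) = 28; x_2 ≥ 5 gives C(10,2) = 45; x_3 ≥ 8 gives C(7,2) = 21. Together 94.
Add back pairs where two caps are both exceeded: 3 + 0 + 1 = 4.
By inclusion–exclusion the count is 105 − 94 + 4 = 15.

15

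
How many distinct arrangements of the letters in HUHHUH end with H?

With the last slot taken by H, it remains to arrange the other 5 letters (UHHUH).
Those 5 letters have H appearing 3 times and U appearing twice, giving (5)!/(3!·2!) = 10.

10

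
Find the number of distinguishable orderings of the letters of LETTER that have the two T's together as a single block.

60

Treat the 2 copies of T as a single block. The multiset to arrange is then {TT, E, E, L, R}, 5 items in all.
That gives (5)!/(2!) = 60 arrangements.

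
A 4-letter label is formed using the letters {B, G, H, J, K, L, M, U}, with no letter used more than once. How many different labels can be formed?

1680

Choose and order 4 of the 8 symbols: the first letter has 8 options, the next 7, then 6, 5.
8 × 7 × 6 × 5 = 1680.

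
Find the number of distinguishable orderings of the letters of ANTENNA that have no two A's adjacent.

300

Total arrangements of ANTENNA: 7!/(3!·2!) = 420.
Arrangements with the A's together: treat AA as one letter, giving (6)!/(3!) = 120.
Subtracting, 420 − 120 = 300 arrangements keep the A's apart.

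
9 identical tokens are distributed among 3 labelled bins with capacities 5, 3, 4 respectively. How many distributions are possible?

10

Without the upper bounds there are C(11,2) = 55 ways to split 9 among 3 bins.
Subtract solutions that violate a single cap (substitute x_i' = x_i − (cap_i+1)): x_1 ≥ 6 gives C(5,2) = 10; x_2 ≥ 4 gives C(7,2) = 21; x_3 ≥ 5 gives C(6,2) = 15. Together 46.
Add back pairs where two caps are both exceeded: 0 + 0 + 1 = 1.
By inclusion–exclusion the count is 55 − 46 + 1 = 10.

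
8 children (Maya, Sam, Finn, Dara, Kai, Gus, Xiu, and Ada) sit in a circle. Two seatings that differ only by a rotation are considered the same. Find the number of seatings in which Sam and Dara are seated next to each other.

Treat {Sam, Dara} as one unit (2 internal orders) and seat the resulting 7 units around the table: (6)! circular arrangements.
So 2 × (6)! = 2 × 720 = 1440.

1440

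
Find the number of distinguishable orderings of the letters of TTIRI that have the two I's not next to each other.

18

There are 5!/(2!·2!) = 30 arrangements of TTIRI in total.
If the two I's are adjacent, glue them into one block, leaving 4 items to arrange: (4)!/(2!) = 12 ways.
Subtracting, 30 − 12 = 18 arrangements keep the I's apart.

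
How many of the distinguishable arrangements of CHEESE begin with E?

60

With the first slot taken by E, it remains to arrange the other 5 letters (CHESE).
Those 5 letters have E appearing twice, giving (5)!/(2!) = 60.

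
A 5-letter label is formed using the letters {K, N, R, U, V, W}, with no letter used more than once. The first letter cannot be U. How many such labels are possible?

The first letter has 6−1 = 5 choices (anything except U).
The remaining 4 letters are filled from the other 5 symbols without repetition: 5 × 4 × 3 × 2 = 120.
Total: 5 × 120 = 600.

600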